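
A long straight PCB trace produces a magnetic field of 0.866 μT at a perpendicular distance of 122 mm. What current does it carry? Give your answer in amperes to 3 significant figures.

For a long straight wire B = μ₀I/(2πd), so I = 2πdB/μ₀.
I = 2π × 0.122 × 8.66×10⁻⁷ / (4π×10⁻⁷) = 0.528 A.

I ≈ 0.528 A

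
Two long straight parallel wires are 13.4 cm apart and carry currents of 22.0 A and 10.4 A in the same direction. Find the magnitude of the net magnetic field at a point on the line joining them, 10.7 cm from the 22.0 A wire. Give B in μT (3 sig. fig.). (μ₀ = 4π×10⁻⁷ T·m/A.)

Each long wire gives B = μ₀I/(2πd). Distances are d₁ = 0.107 m and d₂ = 0.027 m.
B₁ = 4.11×10⁻⁵ T, B₂ = 7.70×10⁻⁵ T.
Between parallel currents the two contributions point in opposite directions, so they subtract. B = |B₁ − B₂| = |4.11×10⁻⁵ − 7.70×10⁻⁵| = 3.59×10⁻⁵ T.

B ≈ 35.9 μT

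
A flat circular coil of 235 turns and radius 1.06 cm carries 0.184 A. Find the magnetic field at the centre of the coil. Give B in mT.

For an N-turn flat coil, B = Nμ₀I/(2R) with R = 0.0106 m.
B = 235 × 1.09×10⁻⁵ T = 2.56×10⁻³ T.

B ≈ 2.56 mT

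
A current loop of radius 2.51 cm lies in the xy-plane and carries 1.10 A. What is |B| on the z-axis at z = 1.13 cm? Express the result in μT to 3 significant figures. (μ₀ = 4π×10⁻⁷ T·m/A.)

B ≈ 20.9 μT

On the axis of a circular loop, B = μ₀IR² / [2(R²+z²)^(3/2)].
R² + z² = (0.0251)² + (0.0113)² = 0.0007577 m², and (R²+z²)^(3/2) = 2.09×10⁻⁵ m³.
B = (4π×10⁻⁷ × 1.10 × 0.00063) / (2 × 2.09×10⁻⁵) = 2.09×10⁻⁵ T.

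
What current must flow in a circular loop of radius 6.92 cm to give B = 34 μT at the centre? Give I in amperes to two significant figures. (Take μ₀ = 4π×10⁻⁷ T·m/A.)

At the centre of a circular loop B = μ₀I/(2R), so I = 2RB/μ₀.
With R = 0.0692 m, I = 2 × 0.0692 × 3.40×10⁻⁵ / (4π×10⁻⁷) = 3.74 A.

I ≈ 3.7 A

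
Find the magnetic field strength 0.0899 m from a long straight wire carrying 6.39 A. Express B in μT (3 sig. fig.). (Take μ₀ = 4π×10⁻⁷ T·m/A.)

B ≈ 14.2 μT

For an infinitely long straight wire, B = μ₀I/(2πd).
B = (4π×10⁻⁷ × 6.39) / (2π × 0.0899) = 1.42×10⁻⁵ T.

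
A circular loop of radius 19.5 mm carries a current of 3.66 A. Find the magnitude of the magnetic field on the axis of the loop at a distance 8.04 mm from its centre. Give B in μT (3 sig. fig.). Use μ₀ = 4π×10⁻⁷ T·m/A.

B ≈ 93.2 μT

On the axis of a circular loop, B = μ₀IR² / [2(R²+z²)^(3/2)].
R² + z² = (0.0195)² + (0.00804)² = 0.0004449 m², and (R²+z²)^(3/2) = 9.38×10⁻⁶ m³.
B = (4π×10⁻⁷ × 3.66 × 0.0003802) / (2 × 9.38×10⁻⁶) = 9.32×10⁻⁵ T.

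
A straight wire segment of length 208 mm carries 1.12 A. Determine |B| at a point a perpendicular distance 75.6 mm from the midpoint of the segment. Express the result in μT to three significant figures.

For a finite straight segment, B = (μ₀I/4πd)(sinθ₁ + sinθ₂), where θ₁, θ₂ are the angles from the perpendicular to each end.
The perpendicular from the point meets the wire at its midpoint, so each end is L/2 = 0.104 m away along the wire.
sinθ₁ = 0.104/√(0.104²+0.0756²) = 0.8089; sinθ₂ = 0.104/√(0.104²+0.0756²) = 0.8089.
B = (4π×10⁻⁷ × 1.12) / (4π × 0.0756) × (0.8089 + 0.8089) = 2.40×10⁻⁶ T.

B ≈ 2.40 μT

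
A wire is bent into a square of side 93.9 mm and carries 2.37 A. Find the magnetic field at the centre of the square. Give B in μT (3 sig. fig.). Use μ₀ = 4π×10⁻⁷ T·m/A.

Each side is a finite straight segment at perpendicular distance d = a/(2 tan(π/4)) = 0.04695 m from the centre, with end-angles ±π/4.
One side contributes B₁ = (μ₀I/4πd)·2 sin(π/4) = 7.14×10⁻⁶ T.
All 4 sides add in the same direction: B = 4 × 7.14×10⁻⁶ = 2.86×10⁻⁵ T.

B ≈ 28.6 μT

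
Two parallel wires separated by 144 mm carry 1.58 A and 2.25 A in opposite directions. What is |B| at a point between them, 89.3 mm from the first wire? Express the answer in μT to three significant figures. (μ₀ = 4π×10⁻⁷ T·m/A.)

Each long wire gives B = μ₀I/(2πd). Distances are d₁ = 0.0893 m and d₂ = 0.0547 m.
B₁ = 3.54×10⁻⁶ T, B₂ = 8.23×10⁻⁶ T.
Between antiparallel currents both contributions point the same way, so they add. B = B₁ + B₂ = 3.54×10⁻⁶ + 8.23×10⁻⁶ = 1.18×10⁻⁵ T.

B ≈ 11.8 μT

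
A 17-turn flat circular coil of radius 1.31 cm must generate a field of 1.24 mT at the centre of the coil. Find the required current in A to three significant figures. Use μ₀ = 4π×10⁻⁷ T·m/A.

For an N-turn coil, B = Nμ₀I/(2R) with R = 0.0131 m, so I = 2RB/(Nμ₀) = 2 × 0.0131 × 1.24×10⁻³ / (17 × 4π×10⁻⁷) = 1.52 A.

I ≈ 1.52 A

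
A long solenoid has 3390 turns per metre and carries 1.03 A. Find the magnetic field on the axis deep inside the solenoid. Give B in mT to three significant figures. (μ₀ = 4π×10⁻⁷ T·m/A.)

B ≈ 4.39 mT

Inside a long solenoid, B = μ₀nI with n = 3390 turns/m.
B = 4π×10⁻⁷ × 3390 × 1.03 = 4.39×10⁻³ T.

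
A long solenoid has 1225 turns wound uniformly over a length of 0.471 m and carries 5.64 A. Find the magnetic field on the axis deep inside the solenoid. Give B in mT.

Inside a long solenoid, B = μ₀nI with n = 2601 turns/m.
B = 4π×10⁻⁷ × 2601 × 5.64 = 1.84×10⁻² T.

B ≈ 18.4 mT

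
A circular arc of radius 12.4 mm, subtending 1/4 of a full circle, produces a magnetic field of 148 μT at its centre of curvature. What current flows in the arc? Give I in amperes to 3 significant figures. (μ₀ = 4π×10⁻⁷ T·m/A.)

I ≈ 11.7 A

For a circular arc, B = μ₀Iφ/(4πR) with φ in radians; here φ = 1.571 rad.
So I = 4πRB/(μ₀φ) = 4π × 0.0124 × 1.48×10⁻⁴ / (4π×10⁻⁷ × 1.571) = 11.7 A.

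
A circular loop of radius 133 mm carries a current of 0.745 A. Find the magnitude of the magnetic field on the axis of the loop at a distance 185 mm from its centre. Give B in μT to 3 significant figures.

On the axis of a circular loop, B = μ₀IR² / [2(R²+z²)^(3/2)].
R² + z² = (0.133)² + (0.185)² = 0.05191 m², and (R²+z²)^(3/2) = 1.18×10⁻² m³.
B = (4π×10⁻⁷ × 0.745 × 0.01769) / (2 × 1.18×10⁻²) = 7.00×10⁻⁷ T.

B ≈ 0.700 μT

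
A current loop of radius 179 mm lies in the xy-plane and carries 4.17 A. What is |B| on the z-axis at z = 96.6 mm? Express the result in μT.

On the axis of a circular loop, B = μ₀IR² / [2(R²+z²)^(3/2)].
R² + z² = (0.179)² + (0.0966)² = 0.04137 m², and (R²+z²)^(3/2) = 8.42×10⁻³ m³.
B = (4π×10⁻⁷ × 4.17 × 0.03204) / (2 × 8.42×10⁻³) = 9.98×10⁻⁶ T.

B ≈ 9.98 μT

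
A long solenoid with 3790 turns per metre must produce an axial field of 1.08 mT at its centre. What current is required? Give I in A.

I ≈ 0.227 A

Inside a long solenoid B = μ₀nI with n = 3790 m⁻¹, so I = B/(μ₀n).
I = 1.08×10⁻³ / (4π×10⁻⁷ × 3790) = 0.227 A.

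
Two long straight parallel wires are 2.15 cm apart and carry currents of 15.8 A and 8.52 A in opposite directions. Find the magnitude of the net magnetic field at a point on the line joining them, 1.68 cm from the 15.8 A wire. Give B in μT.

B ≈ 551 μT

Each long wire gives B = μ₀I/(2πd). Distances are d₁ = 0.0168 m and d₂ = 0.0047 m.
B₁ = 1.88×10⁻⁴ T, B₂ = 3.63×10⁻⁴ T.
Between antiparallel currents both contributions point the same way, so they add. B = B₁ + B₂ = 1.88×10⁻⁴ + 3.63×10⁻⁴ = 5.51×10⁻⁴ T.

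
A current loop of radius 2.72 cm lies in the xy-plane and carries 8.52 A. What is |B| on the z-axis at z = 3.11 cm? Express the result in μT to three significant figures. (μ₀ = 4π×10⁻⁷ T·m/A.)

On the axis of a circular loop, B = μ₀IR² / [2(R²+z²)^(3/2)].
R² + z² = (0.0272)² + (0.0311)² = 0.001707 m², and (R²+z²)^(3/2) = 7.05×10⁻⁵ m³.
B = (4π×10⁻⁷ × 8.52 × 0.0007398) / (2 × 7.05×10⁻⁵) = 5.62×10⁻⁵ T.

B ≈ 56.2 μT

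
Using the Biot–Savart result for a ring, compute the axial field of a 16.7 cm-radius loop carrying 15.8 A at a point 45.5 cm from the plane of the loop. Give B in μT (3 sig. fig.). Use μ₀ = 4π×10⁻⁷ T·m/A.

B ≈ 2.43 μT

On the axis of a circular loop, B = μ₀IR² / [2(R²+z²)^(3/2)].
R² + z² = (0.167)² + (0.455)² = 0.2349 m², and (R²+z²)^(3/2) = 0.114 m³.
B = (4π×10⁻⁷ × 15.8 × 0.02789) / (2 × 0.114) = 2.43×10⁻⁶ T.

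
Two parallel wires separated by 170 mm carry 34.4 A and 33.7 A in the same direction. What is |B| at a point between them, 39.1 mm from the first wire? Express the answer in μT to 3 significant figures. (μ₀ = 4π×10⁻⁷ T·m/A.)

B ≈ 124 μT

Each long wire gives B = μ₀I/(2πd). Distances are d₁ = 0.0391 m and d₂ = 0.1309 m.
B₁ = 1.76×10⁻⁴ T, B₂ = 5.15×10⁻⁵ T.
Between parallel currents the two contributions point in opposite directions, so they subtract. B = |B₁ − B₂| = |1.76×10⁻⁴ − 5.15×10⁻⁵| = 1.24×10⁻⁴ T.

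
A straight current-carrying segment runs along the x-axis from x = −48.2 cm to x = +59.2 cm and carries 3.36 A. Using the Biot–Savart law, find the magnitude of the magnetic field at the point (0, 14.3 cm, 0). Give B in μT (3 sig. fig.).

For a finite straight segment, B = (μ₀I/4πd)(sinθ₁ + sinθ₂), where θ₁, θ₂ are the angles from the perpendicular to each end.
The perpendicular distance is d = 0.143 m; the end-offsets along the wire are a = 0.482 m and b = 0.592 m.
sinθ₁ = 0.482/√(0.482²+0.143²) = 0.9587; sinθ₂ = 0.592/√(0.592²+0.143²) = 0.9720.
B = (4π×10⁻⁷ × 3.36) / (4π × 0.143) × (0.9587 + 0.9720) = 4.54×10⁻⁶ T.

B ≈ 4.54 μT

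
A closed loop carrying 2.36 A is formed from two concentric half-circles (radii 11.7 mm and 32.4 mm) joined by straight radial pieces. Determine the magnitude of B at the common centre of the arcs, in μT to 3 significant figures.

The radial connectors point toward the centre, so dl × r̂ = 0 and they contribute nothing.
Each semicircle gives μ₀I/(4R): inner arc 6.34×10⁻⁵ T, outer arc 2.29×10⁻⁵ T.
The two arcs carry current in opposite angular senses, so their fields oppose: B = |6.34×10⁻⁵ − 2.29×10⁻⁵| = 4.05×10⁻⁵ T.

B ≈ 40.5 μT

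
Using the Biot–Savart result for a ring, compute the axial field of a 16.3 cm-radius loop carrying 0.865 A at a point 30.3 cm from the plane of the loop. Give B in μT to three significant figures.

On the axis of a circular loop, B = μ₀IR² / [2(R²+z²)^(3/2)].
R² + z² = (0.163)² + (0.303)² = 0.1184 m², and (R²+z²)^(3/2) = 4.07×10⁻² m³.
B = (4π×10⁻⁷ × 0.865 × 0.02657) / (2 × 4.07×10⁻²) = 3.55×10⁻⁷ T.

B ≈ 0.355 μT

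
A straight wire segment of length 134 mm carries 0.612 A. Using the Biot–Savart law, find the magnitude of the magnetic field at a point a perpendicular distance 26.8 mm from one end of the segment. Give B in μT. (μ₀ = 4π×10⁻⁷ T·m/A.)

B ≈ 2.24 μT

For a finite straight segment, B = (μ₀I/4πd)(sinθ₁ + sinθ₂), where θ₁, θ₂ are the angles from the perpendicular to each end.
The perpendicular foot is at one end, so the two end-offsets along the wire are 0 and L = 0.134 m.
sinθ₁ = 0/√(0²+0.0268²) = 0.0000; sinθ₂ = 0.134/√(0.134²+0.0268²) = 0.9806.
B = (4π×10⁻⁷ × 0.612) / (4π × 0.0268) × (0.0000 + 0.9806) = 2.24×10⁻⁶ T.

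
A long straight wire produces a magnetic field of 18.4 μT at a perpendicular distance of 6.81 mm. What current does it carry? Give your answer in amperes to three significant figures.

I ≈ 0.627 A

For a long straight wire B = μ₀I/(2πd), so I = 2πdB/μ₀.
I = 2π × 0.00681 × 1.84×10⁻⁵ / (4π×10⁻⁷) = 0.627 A.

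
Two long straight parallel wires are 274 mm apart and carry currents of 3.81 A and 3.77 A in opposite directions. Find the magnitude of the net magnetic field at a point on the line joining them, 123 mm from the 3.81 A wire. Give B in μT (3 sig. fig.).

B ≈ 11.2 μT

Each long wire gives B = μ₀I/(2πd). Distances are d₁ = 0.123 m and d₂ = 0.151 m.
B₁ = 6.20×10⁻⁶ T, B₂ = 4.99×10⁻⁶ T.
Between antiparallel currents both contributions point the same way, so they add. B = B₁ + B₂ = 6.20×10⁻⁶ + 4.99×10⁻⁶ = 1.12×10⁻⁵ T.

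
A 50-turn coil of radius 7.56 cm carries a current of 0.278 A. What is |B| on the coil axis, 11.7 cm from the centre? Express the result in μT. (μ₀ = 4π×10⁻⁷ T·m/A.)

For an N-turn flat coil, B = Nμ₀IR²/[2(R²+z²)^(3/2)] with R = 0.0756 m, z = 0.117 m.
B = 50 × 3.69×10⁻⁷ T = 1.85×10⁻⁵ T.

B ≈ 18.5 μT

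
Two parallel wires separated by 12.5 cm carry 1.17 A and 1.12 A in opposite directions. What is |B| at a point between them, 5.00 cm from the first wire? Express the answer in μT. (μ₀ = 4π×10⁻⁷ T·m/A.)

B ≈ 7.67 μT

Each long wire gives B = μ₀I/(2πd). Distances are d₁ = 0.05 m and d₂ = 0.075 m.
B₁ = 4.68×10⁻⁶ T, B₂ = 2.99×10⁻⁶ T.
Between antiparallel currents both contributions point the same way, so they add. B = B₁ + B₂ = 4.68×10⁻⁶ + 2.99×10⁻⁶ = 7.67×10⁻⁶ T.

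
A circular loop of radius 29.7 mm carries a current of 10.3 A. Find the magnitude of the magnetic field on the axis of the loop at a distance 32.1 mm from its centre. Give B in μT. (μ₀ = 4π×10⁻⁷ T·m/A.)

B ≈ 68.3 μT

On the axis of a circular loop, B = μ₀IR² / [2(R²+z²)^(3/2)].
R² + z² = (0.0297)² + (0.0321)² = 0.001913 m², and (R²+z²)^(3/2) = 8.36×10⁻⁵ m³.
B = (4π×10⁻⁷ × 10.3 × 0.0008821) / (2 × 8.36×10⁻⁵) = 6.83×10⁻⁵ T.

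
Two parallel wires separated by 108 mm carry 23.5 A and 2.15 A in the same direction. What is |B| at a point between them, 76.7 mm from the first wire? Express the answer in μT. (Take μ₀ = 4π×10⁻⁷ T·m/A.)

Each long wire gives B = μ₀I/(2πd). Distances are d₁ = 0.0767 m and d₂ = 0.0313 m.
B₁ = 6.13×10⁻⁵ T, B₂ = 1.37×10⁻⁵ T.
Between parallel currents the two contributions point in opposite directions, so they subtract. B = |B₁ − B₂| = |6.13×10⁻⁵ − 1.37×10⁻⁵| = 4.75×10⁻⁵ T.

B ≈ 47.5 μT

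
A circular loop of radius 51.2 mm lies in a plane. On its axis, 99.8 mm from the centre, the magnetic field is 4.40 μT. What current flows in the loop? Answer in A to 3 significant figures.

I ≈ 3.77 A

On the axis of a loop, B = μ₀IR²/[2(R²+z²)^(3/2)], so I = 2B(R²+z²)^(3/2)/(μ₀R²).
R² + z² = 0.002621 + 0.00996 = 0.01258 m²; raised to 3/2 gives 1.41×10⁻³ m³.
I = 2 × 4.40×10⁻⁶ × 1.41×10⁻³ / (1.26×10⁻⁶ × 0.002621) = 3.77 A.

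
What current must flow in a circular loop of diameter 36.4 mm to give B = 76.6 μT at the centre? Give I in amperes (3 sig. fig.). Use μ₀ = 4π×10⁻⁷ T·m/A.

I ≈ 2.22 A

At the centre of a circular loop B = μ₀I/(2R), so I = 2RB/μ₀.
With R = 0.0182 m, I = 2 × 0.0182 × 7.66×10⁻⁵ / (4π×10⁻⁷) = 2.22 A.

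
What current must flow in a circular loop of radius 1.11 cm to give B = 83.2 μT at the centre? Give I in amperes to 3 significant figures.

At the centre of a circular loop B = μ₀I/(2R), so I = 2RB/μ₀.
With R = 0.0111 m, I = 2 × 0.0111 × 8.32×10⁻⁵ / (4π×10⁻⁷) = 1.47 A.

I ≈ 1.47 A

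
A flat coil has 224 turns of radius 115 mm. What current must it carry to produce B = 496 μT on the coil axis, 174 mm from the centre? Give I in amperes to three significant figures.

I ≈ 2.42 A

For an N-turn coil, B = Nμ₀IR²/[2(R²+z²)^(3/2)] with R = 0.115 m, z = 0.174 m, so I = 2B(R²+z²)^(3/2)/(Nμ₀R²) = 2 × 4.96×10⁻⁴ × 9.07×10⁻³ / (224 × 4π×10⁻⁷ × 0.01323) = 2.42 A.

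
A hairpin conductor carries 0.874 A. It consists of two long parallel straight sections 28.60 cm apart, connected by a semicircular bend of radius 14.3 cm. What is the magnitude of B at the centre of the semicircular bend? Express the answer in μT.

The semicircular arc contributes B_arc = μ₀I·π/(4πR) = μ₀I/(4R) = 1.92×10⁻⁶ T.
Each semi-infinite lead is at perpendicular distance R = 0.143 m from the centre, with the perpendicular foot at its near end, so it contributes μ₀I/(4πR); both point the same way, together 1.22×10⁻⁶ T.
Arc and leads all point the same direction: B = 1.92×10⁻⁶ + 1.22×10⁻⁶ = 3.14×10⁻⁶ T.

B ≈ 3.14 μT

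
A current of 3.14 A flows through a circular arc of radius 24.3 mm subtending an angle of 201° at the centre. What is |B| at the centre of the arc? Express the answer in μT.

The Biot–Savart field of a circular arc at its centre is B = μ₀Iφ/(4πR), with φ = 3.508 rad.
B = (4π×10⁻⁷ × 3.14 × 3.508) / (4π × 0.0243) = 4.53×10⁻⁵ T.

B ≈ 45.3 μT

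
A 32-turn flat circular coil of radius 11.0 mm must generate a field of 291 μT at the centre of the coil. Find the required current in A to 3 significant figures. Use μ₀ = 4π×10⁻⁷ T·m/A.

I ≈ 0.159 A

For an N-turn coil, B = Nμ₀I/(2R) with R = 0.011 m, so I = 2RB/(Nμ₀) = 2 × 0.011 × 2.91×10⁻⁴ / (32 × 4π×10⁻⁷) = 0.159 A.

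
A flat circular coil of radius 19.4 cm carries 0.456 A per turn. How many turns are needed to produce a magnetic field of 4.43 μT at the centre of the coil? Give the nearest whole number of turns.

For an N-turn coil, B = Nμ₀I/(2R). A single turn gives B₁ = 1.48×10⁻⁶ T with R = 0.194 m.
N = B/B₁ = 4.43×10⁻⁶ / 1.48×10⁻⁶ = 3.00.

N = 3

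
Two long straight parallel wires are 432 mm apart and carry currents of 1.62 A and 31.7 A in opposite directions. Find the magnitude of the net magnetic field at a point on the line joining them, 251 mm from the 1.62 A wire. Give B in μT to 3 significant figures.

B ≈ 36.3 μT

Each long wire gives B = μ₀I/(2πd). Distances are d₁ = 0.251 m and d₂ = 0.181 m.
B₁ = 1.29×10⁻⁶ T, B₂ = 3.50×10⁻⁵ T.
Between antiparallel currents both contributions point the same way, so they add. B = B₁ + B₂ = 1.29×10⁻⁶ + 3.50×10⁻⁵ = 3.63×10⁻⁵ T.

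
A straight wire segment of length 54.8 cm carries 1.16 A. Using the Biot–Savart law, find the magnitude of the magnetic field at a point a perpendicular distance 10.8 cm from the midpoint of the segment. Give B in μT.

For a finite straight segment, B = (μ₀I/4πd)(sinθ₁ + sinθ₂), where θ₁, θ₂ are the angles from the perpendicular to each end.
The perpendicular from the point meets the wire at its midpoint, so each end is L/2 = 0.274 m away along the wire.
sinθ₁ = 0.274/√(0.274²+0.108²) = 0.9303; sinθ₂ = 0.274/√(0.274²+0.108²) = 0.9303.
B = (4π×10⁻⁷ × 1.16) / (4π × 0.108) × (0.9303 + 0.9303) = 2.00×10⁻⁶ T.

B ≈ 2.00 μT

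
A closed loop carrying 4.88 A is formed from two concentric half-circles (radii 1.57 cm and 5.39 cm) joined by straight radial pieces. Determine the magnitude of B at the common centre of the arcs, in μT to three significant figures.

B ≈ 69.2 μT

The radial connectors point toward the centre, so dl × r̂ = 0 and they contribute nothing.
Each semicircle gives μ₀I/(4R): inner arc 9.76×10⁻⁵ T, outer arc 2.84×10⁻⁵ T.
The two arcs carry current in opposite angular senses, so their fields oppose: B = |9.76×10⁻⁵ − 2.84×10⁻⁵| = 6.92×10⁻⁵ T.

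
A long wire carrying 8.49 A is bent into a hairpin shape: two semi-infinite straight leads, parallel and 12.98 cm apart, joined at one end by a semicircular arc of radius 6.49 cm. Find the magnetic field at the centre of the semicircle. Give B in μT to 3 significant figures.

The semicircular arc contributes B_arc = μ₀I·π/(4πR) = μ₀I/(4R) = 4.11×10⁻⁵ T.
Each semi-infinite lead is at perpendicular distance R = 0.0649 m from the centre, with the perpendicular foot at its near end, so it contributes μ₀I/(4πR); both point the same way, together 2.62×10⁻⁵ T.
Arc and leads all point the same direction: B = 4.11×10⁻⁵ + 2.62×10⁻⁵ = 6.73×10⁻⁵ T.

B ≈ 67.3 μT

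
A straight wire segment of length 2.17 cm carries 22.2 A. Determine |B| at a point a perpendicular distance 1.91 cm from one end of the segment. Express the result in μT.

B ≈ 87.2 μT

For a finite straight segment, B = (μ₀I/4πd)(sinθ₁ + sinθ₂), where θ₁, θ₂ are the angles from the perpendicular to each end.
The perpendicular foot is at one end, so the two end-offsets along the wire are 0 and L = 0.0217 m.
sinθ₁ = 0/√(0²+0.0191²) = 0.0000; sinθ₂ = 0.0217/√(0.0217²+0.0191²) = 0.7506.
B = (4π×10⁻⁷ × 22.2) / (4π × 0.0191) × (0.0000 + 0.7506) = 8.72×10⁻⁵ T.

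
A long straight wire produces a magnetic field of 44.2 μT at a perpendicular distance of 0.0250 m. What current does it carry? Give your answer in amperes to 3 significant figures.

For a long straight wire B = μ₀I/(2πd), so I = 2πdB/μ₀.
I = 2π × 0.025 × 4.42×10⁻⁵ / (4π×10⁻⁷) = 5.53 A.

I ≈ 5.53 A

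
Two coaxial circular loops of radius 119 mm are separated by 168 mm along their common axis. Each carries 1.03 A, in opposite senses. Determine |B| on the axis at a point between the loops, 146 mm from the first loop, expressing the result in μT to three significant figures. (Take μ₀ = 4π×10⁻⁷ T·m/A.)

Each loop contributes B = μ₀IR²/[2(R²+z²)^(3/2)] on the axis, with z measured from that loop.
Loop 1 (z = 0.146 m): B₁ = 1.37×10⁻⁶ T. Loop 2 (z = 0.022 m): B₂ = 5.17×10⁻⁶ T.
The fields oppose: B = |B₁ − B₂| = 3.80×10⁻⁶ T.

B ≈ 3.80 μT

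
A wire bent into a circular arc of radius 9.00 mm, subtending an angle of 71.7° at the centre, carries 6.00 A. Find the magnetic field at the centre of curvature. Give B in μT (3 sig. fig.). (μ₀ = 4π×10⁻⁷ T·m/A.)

B ≈ 83.4 μT

The Biot–Savart field of a circular arc at its centre is B = μ₀Iφ/(4πR), with φ = 1.251 rad.
B = (4π×10⁻⁷ × 6.00 × 1.251) / (4π × 0.009) = 8.34×10⁻⁵ T.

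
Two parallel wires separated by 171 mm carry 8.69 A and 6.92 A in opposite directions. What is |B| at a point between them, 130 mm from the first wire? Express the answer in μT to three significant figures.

Each long wire gives B = μ₀I/(2πd). Distances are d₁ = 0.13 m and d₂ = 0.041 m.
B₁ = 1.34×10⁻⁵ T, B₂ = 3.38×10⁻⁵ T.
Between antiparallel currents both contributions point the same way, so they add. B = B₁ + B₂ = 1.34×10⁻⁵ + 3.38×10⁻⁵ = 4.71×10⁻⁵ T.

B ≈ 47.1 μT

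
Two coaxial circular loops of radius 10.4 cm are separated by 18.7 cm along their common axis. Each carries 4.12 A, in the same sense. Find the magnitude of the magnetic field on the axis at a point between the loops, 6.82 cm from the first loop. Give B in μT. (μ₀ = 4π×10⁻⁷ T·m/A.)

Each loop contributes B = μ₀IR²/[2(R²+z²)^(3/2)] on the axis, with z measured from that loop.
Loop 1 (z = 0.0682 m): B₁ = 1.46×10⁻⁵ T. Loop 2 (z = 0.1188 m): B₂ = 7.11×10⁻⁶ T.
The fields add: B = B₁ + B₂ = 2.17×10⁻⁵ T.

B ≈ 21.7 μT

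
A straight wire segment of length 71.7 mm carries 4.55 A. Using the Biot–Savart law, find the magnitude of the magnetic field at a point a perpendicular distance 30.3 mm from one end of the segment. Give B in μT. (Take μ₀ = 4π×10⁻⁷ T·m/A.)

B ≈ 13.8 μT

For a finite straight segment, B = (μ₀I/4πd)(sinθ₁ + sinθ₂), where θ₁, θ₂ are the angles from the perpendicular to each end.
The perpendicular foot is at one end, so the two end-offsets along the wire are 0 and L = 0.0717 m.
sinθ₁ = 0/√(0²+0.0303²) = 0.0000; sinθ₂ = 0.0717/√(0.0717²+0.0303²) = 0.9211.
B = (4π×10⁻⁷ × 4.55) / (4π × 0.0303) × (0.0000 + 0.9211) = 1.38×10⁻⁵ T.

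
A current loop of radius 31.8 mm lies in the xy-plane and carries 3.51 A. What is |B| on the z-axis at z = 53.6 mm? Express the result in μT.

On the axis of a circular loop, B = μ₀IR² / [2(R²+z²)^(3/2)].
R² + z² = (0.0318)² + (0.0536)² = 0.003884 m², and (R²+z²)^(3/2) = 2.42×10⁻⁴ m³.
B = (4π×10⁻⁷ × 3.51 × 0.001011) / (2 × 2.42×10⁻⁴) = 9.21×10⁻⁶ T.

B ≈ 9.21 μT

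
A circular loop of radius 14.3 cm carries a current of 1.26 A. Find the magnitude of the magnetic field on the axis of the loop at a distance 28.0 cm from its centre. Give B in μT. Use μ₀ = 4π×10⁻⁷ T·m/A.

On the axis of a circular loop, B = μ₀IR² / [2(R²+z²)^(3/2)].
R² + z² = (0.143)² + (0.28)² = 0.09885 m², and (R²+z²)^(3/2) = 3.11×10⁻² m³.
B = (4π×10⁻⁷ × 1.26 × 0.02045) / (2 × 3.11×10⁻²) = 5.21×10⁻⁷ T.

B ≈ 0.521 μT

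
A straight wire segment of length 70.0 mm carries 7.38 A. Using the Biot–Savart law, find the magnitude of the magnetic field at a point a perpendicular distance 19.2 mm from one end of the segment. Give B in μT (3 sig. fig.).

B ≈ 37.1 μT

For a finite straight segment, B = (μ₀I/4πd)(sinθ₁ + sinθ₂), where θ₁, θ₂ are the angles from the perpendicular to each end.
The perpendicular foot is at one end, so the two end-offsets along the wire are 0 and L = 0.07 m.
sinθ₁ = 0/√(0²+0.0192²) = 0.0000; sinθ₂ = 0.07/√(0.07²+0.0192²) = 0.9644.
B = (4π×10⁻⁷ × 7.38) / (4π × 0.0192) × (0.0000 + 0.9644) = 3.71×10⁻⁵ T.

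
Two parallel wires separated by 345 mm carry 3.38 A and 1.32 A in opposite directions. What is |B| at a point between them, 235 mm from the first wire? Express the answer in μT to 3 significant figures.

B ≈ 5.28 μT

Each long wire gives B = μ₀I/(2πd). Distances are d₁ = 0.235 m and d₂ = 0.11 m.
B₁ = 2.88×10⁻⁶ T, B₂ = 2.40×10⁻⁶ T.
Between antiparallel currents both contributions point the same way, so they add. B = B₁ + B₂ = 2.88×10⁻⁶ + 2.40×10⁻⁶ = 5.28×10⁻⁶ T.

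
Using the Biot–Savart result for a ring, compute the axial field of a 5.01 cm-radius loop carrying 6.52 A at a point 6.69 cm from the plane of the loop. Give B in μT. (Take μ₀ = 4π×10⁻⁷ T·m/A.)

B ≈ 17.6 μT

On the axis of a circular loop, B = μ₀IR² / [2(R²+z²)^(3/2)].
R² + z² = (0.0501)² + (0.0669)² = 0.006986 m², and (R²+z²)^(3/2) = 5.84×10⁻⁴ m³.
B = (4π×10⁻⁷ × 6.52 × 0.00251) / (2 × 5.84×10⁻⁴) = 1.76×10⁻⁵ T.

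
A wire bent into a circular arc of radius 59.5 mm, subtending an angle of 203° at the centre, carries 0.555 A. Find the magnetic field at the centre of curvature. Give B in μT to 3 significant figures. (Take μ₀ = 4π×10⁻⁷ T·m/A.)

The Biot–Savart field of a circular arc at its centre is B = μ₀Iφ/(4πR), with φ = 3.543 rad.
B = (4π×10⁻⁷ × 0.555 × 3.543) / (4π × 0.0595) = 3.30×10⁻⁶ T.

B ≈ 3.30 μT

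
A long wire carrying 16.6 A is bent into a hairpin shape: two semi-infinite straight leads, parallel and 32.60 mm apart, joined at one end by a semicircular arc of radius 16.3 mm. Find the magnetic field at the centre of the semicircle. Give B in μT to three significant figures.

B ≈ 524 μT

The semicircular arc contributes B_arc = μ₀I·π/(4πR) = μ₀I/(4R) = 3.20×10⁻⁴ T.
Each semi-infinite lead is at perpendicular distance R = 0.0163 m from the centre, with the perpendicular foot at its near end, so it contributes μ₀I/(4πR); both point the same way, together 2.04×10⁻⁴ T.
Arc and leads all point the same direction: B = 3.20×10⁻⁴ + 2.04×10⁻⁴ = 5.24×10⁻⁴ T.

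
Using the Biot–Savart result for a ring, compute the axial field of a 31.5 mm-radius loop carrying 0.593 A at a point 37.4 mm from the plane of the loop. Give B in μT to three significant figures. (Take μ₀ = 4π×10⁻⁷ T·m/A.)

On the axis of a circular loop, B = μ₀IR² / [2(R²+z²)^(3/2)].
R² + z² = (0.0315)² + (0.0374)² = 0.002391 m², and (R²+z²)^(3/2) = 1.17×10⁻⁴ m³.
B = (4π×10⁻⁷ × 0.593 × 0.0009923) / (2 × 1.17×10⁻⁴) = 3.16×10⁻⁶ T.

B ≈ 3.16 μT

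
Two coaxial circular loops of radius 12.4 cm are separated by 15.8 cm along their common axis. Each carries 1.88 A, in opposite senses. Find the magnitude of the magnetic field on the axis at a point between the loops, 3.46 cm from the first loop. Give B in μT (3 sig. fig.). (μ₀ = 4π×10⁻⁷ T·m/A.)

B ≈ 5.12 μT

Each loop contributes B = μ₀IR²/[2(R²+z²)^(3/2)] on the axis, with z measured from that loop.
Loop 1 (z = 0.0346 m): B₁ = 8.51×10⁻⁶ T. Loop 2 (z = 0.1234 m): B₂ = 3.39×10⁻⁶ T.
The fields oppose: B = |B₁ − B₂| = 5.12×10⁻⁶ T.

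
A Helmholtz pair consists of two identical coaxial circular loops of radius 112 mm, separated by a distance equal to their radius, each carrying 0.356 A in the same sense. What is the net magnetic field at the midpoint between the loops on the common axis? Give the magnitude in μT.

B ≈ 2.86 μT

Each loop contributes B = μ₀IR²/[2(R²+z²)^(3/2)] on the axis, with z measured from that loop.
Loop 1 (z = 0.056 m): B₁ = 1.43×10⁻⁶ T. Loop 2 (z = 0.056 m): B₂ = 1.43×10⁻⁶ T.
The fields add: B = B₁ + B₂ = 2.86×10⁻⁶ T.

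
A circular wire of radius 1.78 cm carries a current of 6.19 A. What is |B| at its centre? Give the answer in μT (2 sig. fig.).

B ≈ 220 μT

At the centre of a circular loop the Biot–Savart law gives B = μ₀I/(2R).
B = (4π×10⁻⁷ × 6.19) / (2 × 0.0178) = 2.18×10⁻⁴ T.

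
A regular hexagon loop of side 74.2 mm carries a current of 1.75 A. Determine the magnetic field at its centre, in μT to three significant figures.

Each side is a finite straight segment at perpendicular distance d = a/(2 tan(π/6)) = 0.06426 m from the centre, with end-angles ±π/6.
One side contributes B₁ = (μ₀I/4πd)·2 sin(π/6) = 2.72×10⁻⁶ T.
All 6 sides add in the same direction: B = 6 × 2.72×10⁻⁶ = 1.63×10⁻⁵ T.

B ≈ 16.3 μT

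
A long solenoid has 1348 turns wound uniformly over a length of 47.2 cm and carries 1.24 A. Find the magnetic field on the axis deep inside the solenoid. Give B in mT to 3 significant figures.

B ≈ 4.45 mT

Inside a long solenoid, B = μ₀nI with n = 2856 turns/m.
B = 4π×10⁻⁷ × 2856 × 1.24 = 4.45×10⁻³ T.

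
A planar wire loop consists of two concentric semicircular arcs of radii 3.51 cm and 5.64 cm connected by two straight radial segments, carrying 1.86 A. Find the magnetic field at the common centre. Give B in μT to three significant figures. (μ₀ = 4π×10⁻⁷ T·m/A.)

The radial connectors point toward the centre, so dl × r̂ = 0 and they contribute nothing.
Each semicircle gives μ₀I/(4R): inner arc 1.66×10⁻⁵ T, outer arc 1.04×10⁻⁵ T.
The two arcs carry current in opposite angular senses, so their fields oppose: B = |1.66×10⁻⁵ − 1.04×10⁻⁵| = 6.29×10⁻⁶ T.

B ≈ 6.29 μT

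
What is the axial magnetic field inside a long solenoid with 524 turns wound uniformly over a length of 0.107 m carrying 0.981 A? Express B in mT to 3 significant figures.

B ≈ 6.04 mT

Inside a long solenoid, B = μ₀nI with n = 4897 turns/m.
B = 4π×10⁻⁷ × 4897 × 0.981 = 6.04×10⁻³ T.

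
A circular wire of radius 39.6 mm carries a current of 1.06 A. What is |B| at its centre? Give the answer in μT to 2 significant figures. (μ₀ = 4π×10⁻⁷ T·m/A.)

B ≈ 17 μT

At the centre of a circular loop the Biot–Savart law gives B = μ₀I/(2R).
B = (4π×10⁻⁷ × 1.06) / (2 × 0.0396) = 1.68×10⁻⁵ T.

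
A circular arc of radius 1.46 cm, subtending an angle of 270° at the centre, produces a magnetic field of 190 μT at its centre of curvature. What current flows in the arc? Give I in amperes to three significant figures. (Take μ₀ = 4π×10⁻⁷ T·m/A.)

I ≈ 5.89 A

For a circular arc, B = μ₀Iφ/(4πR) with φ in radians; here φ = 4.712 rad.
So I = 4πRB/(μ₀φ) = 4π × 0.0146 × 1.90×10⁻⁴ / (4π×10⁻⁷ × 4.712) = 5.89 A.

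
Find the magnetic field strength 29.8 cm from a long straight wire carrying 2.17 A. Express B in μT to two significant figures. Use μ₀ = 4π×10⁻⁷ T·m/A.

B ≈ 1.5 μT

For an infinitely long straight wire, B = μ₀I/(2πd).
B = (4π×10⁻⁷ × 2.17) / (2π × 0.298) = 1.46×10⁻⁶ T.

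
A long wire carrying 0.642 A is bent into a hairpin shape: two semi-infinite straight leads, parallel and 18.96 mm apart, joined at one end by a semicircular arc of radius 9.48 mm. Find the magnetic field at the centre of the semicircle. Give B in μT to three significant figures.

The semicircular arc contributes B_arc = μ₀I·π/(4πR) = μ₀I/(4R) = 2.13×10⁻⁵ T.
Each semi-infinite lead is at perpendicular distance R = 0.00948 m from the centre, with the perpendicular foot at its near end, so it contributes μ₀I/(4πR); both point the same way, together 1.35×10⁻⁵ T.
Arc and leads all point the same direction: B = 2.13×10⁻⁵ + 1.35×10⁻⁵ = 3.48×10⁻⁵ T.

B ≈ 34.8 μT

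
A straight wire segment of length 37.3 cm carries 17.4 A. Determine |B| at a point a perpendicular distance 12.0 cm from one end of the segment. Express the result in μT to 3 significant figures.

B ≈ 13.8 μT

For a finite straight segment, B = (μ₀I/4πd)(sinθ₁ + sinθ₂), where θ₁, θ₂ are the angles from the perpendicular to each end.
The perpendicular foot is at one end, so the two end-offsets along the wire are 0 and L = 0.373 m.
sinθ₁ = 0/√(0²+0.12²) = 0.0000; sinθ₂ = 0.373/√(0.373²+0.12²) = 0.9519.
B = (4π×10⁻⁷ × 17.4) / (4π × 0.12) × (0.0000 + 0.9519) = 1.38×10⁻⁵ T.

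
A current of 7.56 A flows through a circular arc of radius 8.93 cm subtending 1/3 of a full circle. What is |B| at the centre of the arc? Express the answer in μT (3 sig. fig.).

B ≈ 17.7 μT

The Biot–Savart field of a circular arc at its centre is B = μ₀Iφ/(4πR), with φ = 2.094 rad.
B = (4π×10⁻⁷ × 7.56 × 2.094) / (4π × 0.0893) = 1.77×10⁻⁵ T.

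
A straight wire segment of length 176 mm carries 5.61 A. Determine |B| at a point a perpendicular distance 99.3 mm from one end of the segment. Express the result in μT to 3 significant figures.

B ≈ 4.92 μT

For a finite straight segment, B = (μ₀I/4πd)(sinθ₁ + sinθ₂), where θ₁, θ₂ are the angles from the perpendicular to each end.
The perpendicular foot is at one end, so the two end-offsets along the wire are 0 and L = 0.176 m.
sinθ₁ = 0/√(0²+0.0993²) = 0.0000; sinθ₂ = 0.176/√(0.176²+0.0993²) = 0.8709.
B = (4π×10⁻⁷ × 5.61) / (4π × 0.0993) × (0.0000 + 0.8709) = 4.92×10⁻⁶ T.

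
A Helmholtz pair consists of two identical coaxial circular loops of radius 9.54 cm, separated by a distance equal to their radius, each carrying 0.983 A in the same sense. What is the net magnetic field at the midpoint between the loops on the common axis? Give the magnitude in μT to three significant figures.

B ≈ 9.27 μT

Each loop contributes B = μ₀IR²/[2(R²+z²)^(3/2)] on the axis, with z measured from that loop.
Loop 1 (z = 0.0477 m): B₁ = 4.63×10⁻⁶ T. Loop 2 (z = 0.0477 m): B₂ = 4.63×10⁻⁶ T.
The fields add: B = B₁ + B₂ = 9.27×10⁻⁶ T.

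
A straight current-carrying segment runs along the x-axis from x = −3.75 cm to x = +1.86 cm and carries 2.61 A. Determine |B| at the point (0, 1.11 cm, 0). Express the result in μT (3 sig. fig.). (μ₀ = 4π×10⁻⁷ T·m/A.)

B ≈ 42.7 μT

For a finite straight segment, B = (μ₀I/4πd)(sinθ₁ + sinθ₂), where θ₁, θ₂ are the angles from the perpendicular to each end.
The perpendicular distance is d = 0.0111 m; the end-offsets along the wire are a = 0.0375 m and b = 0.0186 m.
sinθ₁ = 0.0375/√(0.0375²+0.0111²) = 0.9589; sinθ₂ = 0.0186/√(0.0186²+0.0111²) = 0.8587.
B = (4π×10⁻⁷ × 2.61) / (4π × 0.0111) × (0.9589 + 0.8587) = 4.27×10⁻⁵ T.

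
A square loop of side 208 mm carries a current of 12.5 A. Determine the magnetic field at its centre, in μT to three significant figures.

B ≈ 68.0 μT

Each side is a finite straight segment at perpendicular distance d = a/(2 tan(π/4)) = 0.104 m from the centre, with end-angles ±π/4.
One side contributes B₁ = (μ₀I/4πd)·2 sin(π/4) = 1.70×10⁻⁵ T.
All 4 sides add in the same direction: B = 4 × 1.70×10⁻⁵ = 6.80×10⁻⁵ T.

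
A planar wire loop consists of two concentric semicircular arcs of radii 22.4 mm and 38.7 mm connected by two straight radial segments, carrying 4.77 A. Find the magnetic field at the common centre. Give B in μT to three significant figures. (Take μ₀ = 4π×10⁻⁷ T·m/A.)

The radial connectors point toward the centre, so dl × r̂ = 0 and they contribute nothing.
Each semicircle gives μ₀I/(4R): inner arc 6.69×10⁻⁵ T, outer arc 3.87×10⁻⁵ T.
The two arcs carry current in opposite angular senses, so their fields oppose: B = |6.69×10⁻⁵ − 3.87×10⁻⁵| = 2.82×10⁻⁵ T.

B ≈ 28.2 μT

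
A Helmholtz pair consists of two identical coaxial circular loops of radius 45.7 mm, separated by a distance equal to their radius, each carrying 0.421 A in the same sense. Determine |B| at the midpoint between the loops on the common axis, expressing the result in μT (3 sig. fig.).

B ≈ 8.28 μT

Each loop contributes B = μ₀IR²/[2(R²+z²)^(3/2)] on the axis, with z measured from that loop.
Loop 1 (z = 0.02285 m): B₁ = 4.14×10⁻⁶ T. Loop 2 (z = 0.02285 m): B₂ = 4.14×10⁻⁶ T.
The fields add: B = B₁ + B₂ = 8.28×10⁻⁶ T.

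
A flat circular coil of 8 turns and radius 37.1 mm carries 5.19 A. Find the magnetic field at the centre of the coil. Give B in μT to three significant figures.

For an N-turn flat coil, B = Nμ₀I/(2R) with R = 0.0371 m.
B = 8 × 8.79×10⁻⁵ T = 7.03×10⁻⁴ T.

B ≈ 703 μT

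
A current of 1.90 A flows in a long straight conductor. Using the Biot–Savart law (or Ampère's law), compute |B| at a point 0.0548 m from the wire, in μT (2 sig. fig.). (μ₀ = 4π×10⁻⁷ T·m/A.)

For an infinitely long straight wire, B = μ₀I/(2πd).
B = (4π×10⁻⁷ × 1.90) / (2π × 0.0548) = 6.93×10⁻⁶ T.

B ≈ 6.9 μT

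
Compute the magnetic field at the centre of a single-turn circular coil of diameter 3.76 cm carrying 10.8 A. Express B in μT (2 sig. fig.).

B ≈ 360 μT

At the centre of a circular loop the Biot–Savart law gives B = μ₀I/(2R) (so R = 0.0188 m).
B = (4π×10⁻⁷ × 10.8) / (2 × 0.0188) = 3.61×10⁻⁴ T.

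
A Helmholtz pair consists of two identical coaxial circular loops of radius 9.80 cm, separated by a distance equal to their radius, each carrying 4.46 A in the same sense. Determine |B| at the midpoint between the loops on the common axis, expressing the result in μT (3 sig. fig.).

Each loop contributes B = μ₀IR²/[2(R²+z²)^(3/2)] on the axis, with z measured from that loop.
Loop 1 (z = 0.049 m): B₁ = 2.05×10⁻⁵ T. Loop 2 (z = 0.049 m): B₂ = 2.05×10⁻⁵ T.
The fields add: B = B₁ + B₂ = 4.09×10⁻⁵ T.

B ≈ 40.9 μT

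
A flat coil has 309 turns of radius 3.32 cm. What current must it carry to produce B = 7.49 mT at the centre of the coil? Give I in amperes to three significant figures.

I ≈ 1.28 A

For an N-turn coil, B = Nμ₀I/(2R) with R = 0.0332 m, so I = 2RB/(Nμ₀) = 2 × 0.0332 × 7.49×10⁻³ / (309 × 4π×10⁻⁷) = 1.28 A.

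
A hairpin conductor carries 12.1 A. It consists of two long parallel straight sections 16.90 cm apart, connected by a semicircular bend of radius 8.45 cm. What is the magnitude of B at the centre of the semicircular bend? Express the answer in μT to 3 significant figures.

B ≈ 73.6 μT

The semicircular arc contributes B_arc = μ₀I·π/(4πR) = μ₀I/(4R) = 4.50×10⁻⁵ T.
Each semi-infinite lead is at perpendicular distance R = 0.0845 m from the centre, with the perpendicular foot at its near end, so it contributes μ₀I/(4πR); both point the same way, together 2.86×10⁻⁵ T.
Arc and leads all point the same direction: B = 4.50×10⁻⁵ + 2.86×10⁻⁵ = 7.36×10⁻⁵ T.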